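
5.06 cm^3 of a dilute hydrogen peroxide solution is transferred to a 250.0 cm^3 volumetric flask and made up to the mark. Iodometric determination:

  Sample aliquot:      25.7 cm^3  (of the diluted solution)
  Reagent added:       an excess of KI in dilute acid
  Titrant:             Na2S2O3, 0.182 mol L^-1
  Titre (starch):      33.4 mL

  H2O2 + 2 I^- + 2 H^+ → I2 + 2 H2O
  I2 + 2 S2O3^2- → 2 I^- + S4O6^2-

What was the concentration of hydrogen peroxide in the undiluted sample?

5.84 mol/L

n(S2O3^2-) = 0.0334 × 0.182 = 6.08 × 10^-3 mol
n(I2) = n(S2O3^2-)/2 = 3.04 × 10^-3 mol
n(H2O2) in the aliquot = 3.04 × 10^-3 mol (1:1 ratio)
[H2O2]_dilute = 3.04 × 10^-3 / 0.0257 = 0.118 mol/L
[H2O2]_original = 0.118 × 250.0/5.06 = 5.84 mol/L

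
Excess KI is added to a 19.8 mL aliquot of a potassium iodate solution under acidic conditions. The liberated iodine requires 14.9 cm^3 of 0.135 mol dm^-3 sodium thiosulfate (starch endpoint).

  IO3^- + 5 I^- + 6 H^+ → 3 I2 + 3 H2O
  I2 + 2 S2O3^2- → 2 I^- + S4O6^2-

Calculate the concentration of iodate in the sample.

0.0169 mol/L

n(S2O3^2-) = 0.0149 × 0.135 = 2.01 × 10^-3 mol
n(I2) = n(S2O3^2-)/2 = 1.01 × 10^-3 mol
From the 1:3 ratio, n(IO3^-) in the aliquot = 1/3 × 1.01 × 10^-3 = 3.35 × 10^-4 mol
[IO3^-] = 3.35 × 10^-4 / 0.0198 = 0.0169 mol/L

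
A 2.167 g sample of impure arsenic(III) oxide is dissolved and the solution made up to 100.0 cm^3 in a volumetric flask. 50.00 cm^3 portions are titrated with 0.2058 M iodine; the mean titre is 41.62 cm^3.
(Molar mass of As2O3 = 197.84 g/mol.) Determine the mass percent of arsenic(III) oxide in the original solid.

78.20 %

As2O3 + 2 I2 + 2 H2O → As2O5 + 4 HI
n(I2) per titration = 0.04162 × 0.2058 = 8.565 × 10^-3 mol
From the 1:2 ratio, n(As2O3) in each aliquot = 1/2 × 8.565 × 10^-3 = 4.283 × 10^-3 mol
n(As2O3) in the whole flask = 4.283 × 10^-3 × 100.0/50.00 = 8.565 × 10^-3 mol
mass of As2O3 = 8.565 × 10^-3 × 197.84 = 1.695 g
% As2O3 = 1.695 / 2.167 × 100 = 78.20 %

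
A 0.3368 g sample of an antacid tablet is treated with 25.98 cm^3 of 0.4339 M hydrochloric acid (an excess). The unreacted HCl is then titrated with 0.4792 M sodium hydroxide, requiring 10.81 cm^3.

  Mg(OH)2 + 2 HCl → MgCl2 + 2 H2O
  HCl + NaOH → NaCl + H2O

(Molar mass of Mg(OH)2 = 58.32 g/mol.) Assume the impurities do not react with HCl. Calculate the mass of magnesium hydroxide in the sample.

0.1777 g

n(HCl) added = 0.02598 × 0.4339 = 0.01127 mol
n(NaOH) used in back-titration = 0.01081 × 0.4792 = 5.180 × 10^-3 mol
n(HCl) left over = 5.180 × 10^-3 mol (1:1 ratio)
n(HCl) consumed by analyte = 0.01127 − 5.180 × 10^-3 = 6.093 × 10^-3 mol
From the 1:2 ratio, n(Mg(OH)2) = 1/2 × 6.093 × 10^-3 = 3.046 × 10^-3 mol
mass of Mg(OH)2 = 3.046 × 10^-3 × 58.32 = 0.1777 g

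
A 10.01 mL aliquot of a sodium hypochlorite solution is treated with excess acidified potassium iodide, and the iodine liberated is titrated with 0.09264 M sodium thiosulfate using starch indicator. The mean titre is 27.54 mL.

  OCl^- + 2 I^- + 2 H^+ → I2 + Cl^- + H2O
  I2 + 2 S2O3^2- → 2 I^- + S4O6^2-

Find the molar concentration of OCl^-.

n(S2O3^2-) = 0.02754 × 0.09264 = 2.551 × 10^-3 mol
n(I2) = n(S2O3^2-)/2 = 1.276 × 10^-3 mol
n(OCl^-) in the aliquot = 1.276 × 10^-3 mol (1:1 ratio)
[OCl^-] = 1.276 × 10^-3 / 0.01001 = 0.1274 mol/L

0.1274 M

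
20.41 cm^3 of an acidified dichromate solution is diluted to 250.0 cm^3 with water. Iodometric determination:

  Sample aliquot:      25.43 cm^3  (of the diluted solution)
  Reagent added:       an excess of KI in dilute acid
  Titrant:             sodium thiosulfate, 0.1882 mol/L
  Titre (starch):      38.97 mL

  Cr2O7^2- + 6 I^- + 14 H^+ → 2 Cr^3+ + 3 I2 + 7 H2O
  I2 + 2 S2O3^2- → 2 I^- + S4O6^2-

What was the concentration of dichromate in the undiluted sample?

n(S2O3^2-) = 0.03897 × 0.1882 = 7.334 × 10^-3 mol
n(I2) = n(S2O3^2-)/2 = 3.667 × 10^-3 mol
From the 1:3 ratio, n(Cr2O7^2-) in the aliquot = 1/3 × 3.667 × 10^-3 = 1.222 × 10^-3 mol
[Cr2O7^2-]_dilute = 1.222 × 10^-3 / 0.02543 = 0.04807 mol/L
[Cr2O7^2-]_original = 0.04807 × 250.0/20.41 = 0.5888 mol/L

0.5888 mol/L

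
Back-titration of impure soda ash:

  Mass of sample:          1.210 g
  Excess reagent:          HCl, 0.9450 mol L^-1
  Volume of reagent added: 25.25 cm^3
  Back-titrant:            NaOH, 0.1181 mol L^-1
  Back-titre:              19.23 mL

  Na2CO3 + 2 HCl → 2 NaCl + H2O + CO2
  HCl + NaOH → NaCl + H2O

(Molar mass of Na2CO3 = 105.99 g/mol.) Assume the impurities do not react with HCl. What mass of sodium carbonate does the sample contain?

1.144 g

n(HCl) added = 0.02525 × 0.9450 = 0.02386 mol
n(NaOH) used in back-titration = 0.01923 × 0.1181 = 2.271 × 10^-3 mol
n(HCl) left over = 2.271 × 10^-3 mol (1:1 ratio)
n(HCl) consumed by analyte = 0.02386 − 2.271 × 10^-3 = 0.02159 mol
From the 1:2 ratio, n(Na2CO3) = 1/2 × 0.02159 = 0.01080 mol
mass of Na2CO3 = 0.01080 × 105.99 = 1.144 g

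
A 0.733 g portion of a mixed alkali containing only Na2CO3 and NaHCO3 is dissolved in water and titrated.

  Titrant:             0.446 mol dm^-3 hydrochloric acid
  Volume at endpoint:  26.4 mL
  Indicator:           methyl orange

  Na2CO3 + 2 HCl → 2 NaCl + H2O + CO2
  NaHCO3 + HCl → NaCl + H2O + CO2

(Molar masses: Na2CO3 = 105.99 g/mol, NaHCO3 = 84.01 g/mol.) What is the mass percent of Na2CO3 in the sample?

59.7 %

n(HCl) = 0.0264 × 0.446 = 0.0118 mol
Let x = n(Na2CO3), y = n(NaHCO3).
Titrant: 2x + 1y = 0.0118;  mass: 105.99x + 84.01y = 0.733
Solving, x = 4.13 × 10^-3 mol, y = 3.51 × 10^-3 mol
mass of Na2CO3 = 4.13 × 10^-3 × 105.99 = 0.438 g
% Na2CO3 = 0.438 / 0.733 × 100 = 59.7 %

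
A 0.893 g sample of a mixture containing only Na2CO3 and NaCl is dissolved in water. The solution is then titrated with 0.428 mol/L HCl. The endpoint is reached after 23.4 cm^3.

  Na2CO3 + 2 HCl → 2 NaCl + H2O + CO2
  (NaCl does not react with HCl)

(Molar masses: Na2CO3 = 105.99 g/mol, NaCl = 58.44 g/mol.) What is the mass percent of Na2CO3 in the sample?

59.4 %

n(HCl) = 0.0234 × 0.428 = 0.0100 mol
Let x = n(Na2CO3), y = n(NaCl).
Titrant: 2x = 0.0100;  mass: 105.99x + 58.44y = 0.893
Solving, x = 5.01 × 10^-3 mol, y = 6.20 × 10^-3 mol
mass of Na2CO3 = 5.01 × 10^-3 × 105.99 = 0.531 g
% Na2CO3 = 0.531 / 0.893 × 100 = 59.4 %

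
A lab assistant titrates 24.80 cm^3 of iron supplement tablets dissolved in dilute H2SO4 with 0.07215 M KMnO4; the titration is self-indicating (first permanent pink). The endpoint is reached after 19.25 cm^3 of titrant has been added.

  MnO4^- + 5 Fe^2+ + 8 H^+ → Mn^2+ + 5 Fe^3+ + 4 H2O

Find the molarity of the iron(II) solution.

n(KMnO4) = 0.01925 L × 0.07215 mol/L = 1.389 × 10^-3 mol
From the 5:1 mole ratio, n(Fe2+) = 5/1 × 1.389 × 10^-3 = 6.944 × 10^-3 mol
[Fe2+] = 6.944 × 10^-3 mol / 0.02480 L = 0.2800 mol/L

0.2800 M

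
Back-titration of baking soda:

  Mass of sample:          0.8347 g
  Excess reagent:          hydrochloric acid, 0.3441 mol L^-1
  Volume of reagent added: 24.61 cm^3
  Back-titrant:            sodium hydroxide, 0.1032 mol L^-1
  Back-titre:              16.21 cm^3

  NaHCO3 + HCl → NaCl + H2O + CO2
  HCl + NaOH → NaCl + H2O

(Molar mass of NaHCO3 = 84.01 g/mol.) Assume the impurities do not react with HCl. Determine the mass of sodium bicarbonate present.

n(HCl) added = 0.02461 × 0.3441 = 8.468 × 10^-3 mol
n(NaOH) used in back-titration = 0.01621 × 0.1032 = 1.673 × 10^-3 mol
n(HCl) left over = 1.673 × 10^-3 mol (1:1 ratio)
n(HCl) consumed by analyte = 8.468 × 10^-3 − 1.673 × 10^-3 = 6.795 × 10^-3 mol
n(NaHCO3) = 6.795 × 10^-3 mol (1:1 ratio)
mass of NaHCO3 = 6.795 × 10^-3 × 84.01 = 0.5709 g

0.5709 g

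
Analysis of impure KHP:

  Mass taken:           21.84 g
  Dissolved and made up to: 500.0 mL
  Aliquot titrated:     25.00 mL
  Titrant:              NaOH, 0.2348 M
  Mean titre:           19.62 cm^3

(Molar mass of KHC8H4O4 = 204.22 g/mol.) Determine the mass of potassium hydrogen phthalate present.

18.82 g

KHC8H4O4 + NaOH → KNaC8H4O4 + H2O
n(NaOH) per titration = 0.01962 × 0.2348 = 4.607 × 10^-3 mol
n(KHC8H4O4) in each aliquot = 4.607 × 10^-3 mol (1:1 ratio)
n(KHC8H4O4) in the whole flask = 4.607 × 10^-3 × 500.0/25.00 = 0.09214 mol
mass of KHC8H4O4 = 0.09214 × 204.22 = 18.82 g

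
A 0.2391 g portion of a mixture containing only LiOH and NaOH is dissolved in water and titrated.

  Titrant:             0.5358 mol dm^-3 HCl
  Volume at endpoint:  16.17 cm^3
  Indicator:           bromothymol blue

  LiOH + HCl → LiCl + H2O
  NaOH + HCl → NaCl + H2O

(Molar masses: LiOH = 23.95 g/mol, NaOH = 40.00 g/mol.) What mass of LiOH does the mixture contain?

0.1603 g

n(HCl) = 0.01617 × 0.5358 = 8.664 × 10^-3 mol
Let x = n(LiOH), y = n(NaOH).
Titrant: 1x + 1y = 8.664 × 10^-3;  mass: 23.95x + 40.00y = 0.2391
Solving, x = 6.695 × 10^-3 mol, y = 1.969 × 10^-3 mol
mass of LiOH = 6.695 × 10^-3 × 23.95 = 0.1603 g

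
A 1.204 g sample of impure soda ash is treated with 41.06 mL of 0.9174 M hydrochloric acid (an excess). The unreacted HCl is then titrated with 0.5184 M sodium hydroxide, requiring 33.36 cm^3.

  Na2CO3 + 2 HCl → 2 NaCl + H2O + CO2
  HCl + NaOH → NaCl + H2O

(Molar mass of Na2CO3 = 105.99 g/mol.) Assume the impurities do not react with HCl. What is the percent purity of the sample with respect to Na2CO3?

n(HCl) added = 0.04106 × 0.9174 = 0.03767 mol
n(NaOH) used in back-titration = 0.03336 × 0.5184 = 0.01729 mol
n(HCl) left over = 0.01729 mol (1:1 ratio)
n(HCl) consumed by analyte = 0.03767 − 0.01729 = 0.02037 mol
From the 1:2 ratio, n(Na2CO3) = 1/2 × 0.02037 = 0.01019 mol
mass of Na2CO3 = 0.01019 × 105.99 = 1.080 g
% Na2CO3 = 1.080 / 1.204 × 100 = 89.68 %

89.68 %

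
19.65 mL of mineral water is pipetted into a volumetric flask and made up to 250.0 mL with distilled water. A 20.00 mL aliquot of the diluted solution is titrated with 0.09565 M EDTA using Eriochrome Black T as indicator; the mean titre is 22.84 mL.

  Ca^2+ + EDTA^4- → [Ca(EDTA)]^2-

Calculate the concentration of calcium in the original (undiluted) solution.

n(EDTA) = 0.02284 × 0.09565 = 2.185 × 10^-3 mol
n(Ca2+) in the aliquot = 2.185 × 10^-3 mol (1:1 ratio)
[Ca2+]_dilute = 2.185 × 10^-3 / 0.02000 = 0.1092 mol/L
Dilution factor = 250.0 / 19.65 = 12.72
[Ca2+]_stock = 0.1092 × 12.72 = 1.390 mol/L

1.390 M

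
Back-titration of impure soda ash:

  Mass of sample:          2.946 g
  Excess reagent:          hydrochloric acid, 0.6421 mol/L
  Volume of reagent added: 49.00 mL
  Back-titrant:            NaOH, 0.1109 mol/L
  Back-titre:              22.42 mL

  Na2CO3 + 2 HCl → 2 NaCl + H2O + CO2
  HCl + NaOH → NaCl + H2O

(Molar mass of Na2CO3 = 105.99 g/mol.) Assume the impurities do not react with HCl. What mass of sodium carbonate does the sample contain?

1.536 g

n(HCl) added = 0.04900 × 0.6421 = 0.03146 mol
n(NaOH) used in back-titration = 0.02242 × 0.1109 = 2.486 × 10^-3 mol
n(HCl) left over = 2.486 × 10^-3 mol (1:1 ratio)
n(HCl) consumed by analyte = 0.03146 − 2.486 × 10^-3 = 0.02898 mol
From the 1:2 ratio, n(Na2CO3) = 1/2 × 0.02898 = 0.01449 mol
mass of Na2CO3 = 0.01449 × 105.99 = 1.536 g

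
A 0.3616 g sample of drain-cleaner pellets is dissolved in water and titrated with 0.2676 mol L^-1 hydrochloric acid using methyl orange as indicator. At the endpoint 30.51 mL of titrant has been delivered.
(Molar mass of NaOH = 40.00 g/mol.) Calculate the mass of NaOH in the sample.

0.3266 g

NaOH + HCl → NaCl + H2O
n(HCl) = 0.03051 L × 0.2676 mol/L = 8.164 × 10^-3 mol
n(NaOH) = 8.164 × 10^-3 mol (1:1 ratio)
mass of NaOH = 8.164 × 10^-3 × 40.00 g/mol = 0.3266 g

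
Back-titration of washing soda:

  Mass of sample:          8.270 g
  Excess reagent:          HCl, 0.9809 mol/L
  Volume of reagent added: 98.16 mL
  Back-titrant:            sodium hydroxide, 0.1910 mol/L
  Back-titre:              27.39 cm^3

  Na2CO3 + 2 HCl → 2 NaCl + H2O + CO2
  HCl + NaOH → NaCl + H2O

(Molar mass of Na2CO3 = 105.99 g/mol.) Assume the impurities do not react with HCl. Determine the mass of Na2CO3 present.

4.825 g

n(HCl) added = 0.09816 × 0.9809 = 0.09629 mol
n(NaOH) used in back-titration = 0.02739 × 0.1910 = 5.231 × 10^-3 mol
n(HCl) left over = 5.231 × 10^-3 mol (1:1 ratio)
n(HCl) consumed by analyte = 0.09629 − 5.231 × 10^-3 = 0.09105 mol
From the 1:2 ratio, n(Na2CO3) = 1/2 × 0.09105 = 0.04553 mol
mass of Na2CO3 = 0.04553 × 105.99 = 4.825 g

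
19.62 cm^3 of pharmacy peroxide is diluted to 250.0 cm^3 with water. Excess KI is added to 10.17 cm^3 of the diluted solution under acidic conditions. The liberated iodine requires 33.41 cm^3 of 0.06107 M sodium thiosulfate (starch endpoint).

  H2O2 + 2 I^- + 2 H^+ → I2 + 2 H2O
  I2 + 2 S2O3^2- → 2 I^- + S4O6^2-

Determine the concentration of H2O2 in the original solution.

1.278 M

n(S2O3^2-) = 0.03341 × 0.06107 = 2.040 × 10^-3 mol
n(I2) = n(S2O3^2-)/2 = 1.020 × 10^-3 mol
n(H2O2) in the aliquot = 1.020 × 10^-3 mol (1:1 ratio)
[H2O2]_dilute = 1.020 × 10^-3 / 0.01017 = 0.1003 mol/L
[H2O2]_original = 0.1003 × 250.0/19.62 = 1.278 mol/L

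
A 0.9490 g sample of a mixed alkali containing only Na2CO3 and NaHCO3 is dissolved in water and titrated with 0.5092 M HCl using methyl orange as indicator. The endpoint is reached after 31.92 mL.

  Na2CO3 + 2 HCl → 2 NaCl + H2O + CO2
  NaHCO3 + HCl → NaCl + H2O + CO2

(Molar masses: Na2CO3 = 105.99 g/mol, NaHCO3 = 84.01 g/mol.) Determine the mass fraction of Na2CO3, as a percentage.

n(HCl) = 0.03192 × 0.5092 = 0.01625 mol
Let x = n(Na2CO3), y = n(NaHCO3).
Titrant: 2x + 1y = 0.01625;  mass: 105.99x + 84.01y = 0.9490
Solving, x = 6.714 × 10^-3 mol, y = 2.826 × 10^-3 mol
mass of Na2CO3 = 6.714 × 10^-3 × 105.99 = 0.7116 g
% Na2CO3 = 0.7116 / 0.9490 × 100 = 74.99 %

74.99 %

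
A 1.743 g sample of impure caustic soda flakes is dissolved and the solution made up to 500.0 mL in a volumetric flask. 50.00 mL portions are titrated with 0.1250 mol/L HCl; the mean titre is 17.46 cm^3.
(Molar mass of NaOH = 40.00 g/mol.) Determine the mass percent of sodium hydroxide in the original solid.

NaOH + HCl → NaCl + H2O
n(HCl) per titration = 0.01746 × 0.1250 = 2.183 × 10^-3 mol
n(NaOH) in each aliquot = 2.183 × 10^-3 mol (1:1 ratio)
n(NaOH) in the whole flask = 2.183 × 10^-3 × 500.0/50.00 = 0.02183 mol
mass of NaOH = 0.02183 × 40.00 = 0.8730 g
% NaOH = 0.8730 / 1.743 × 100 = 50.09 %

50.09 %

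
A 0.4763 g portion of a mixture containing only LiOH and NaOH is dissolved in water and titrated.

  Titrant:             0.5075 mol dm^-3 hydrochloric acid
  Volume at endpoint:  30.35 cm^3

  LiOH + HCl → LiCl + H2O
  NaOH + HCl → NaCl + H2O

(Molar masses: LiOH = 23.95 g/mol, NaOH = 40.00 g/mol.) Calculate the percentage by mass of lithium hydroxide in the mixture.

43.80 %

n(HCl) = 0.03035 × 0.5075 = 0.01540 mol
Let x = n(LiOH), y = n(NaOH).
Titrant: 1x + 1y = 0.01540;  mass: 23.95x + 40.00y = 0.4763
Solving, x = 8.711 × 10^-3 mol, y = 6.692 × 10^-3 mol
mass of LiOH = 8.711 × 10^-3 × 23.95 = 0.2086 g
% LiOH = 0.2086 / 0.4763 × 100 = 43.80 %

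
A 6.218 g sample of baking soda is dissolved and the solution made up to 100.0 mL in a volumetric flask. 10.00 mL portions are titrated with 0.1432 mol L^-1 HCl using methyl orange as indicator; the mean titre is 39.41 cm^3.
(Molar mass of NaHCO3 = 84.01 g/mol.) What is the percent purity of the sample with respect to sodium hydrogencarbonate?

76.25 %

NaHCO3 + HCl → NaCl + H2O + CO2
n(HCl) per titration = 0.03941 × 0.1432 = 5.644 × 10^-3 mol
n(NaHCO3) in each aliquot = 5.644 × 10^-3 mol (1:1 ratio)
n(NaHCO3) in the whole flask = 5.644 × 10^-3 × 100.0/10.00 = 0.05644 mol
mass of NaHCO3 = 0.05644 × 84.01 = 4.741 g
% NaHCO3 = 4.741 / 6.218 × 100 = 76.25 %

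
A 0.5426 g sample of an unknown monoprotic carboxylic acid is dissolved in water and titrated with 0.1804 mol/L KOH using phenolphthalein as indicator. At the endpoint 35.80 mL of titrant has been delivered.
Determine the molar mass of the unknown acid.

n(KOH) = 0.03580 L × 0.1804 mol/L = 6.458 × 10^-3 mol
n(HA) = 6.458 × 10^-3 mol (1:1 ratio)
M = m / n = 0.5426 g / 6.458 × 10^-3 mol = 84.02 g/mol

84.02 g/mol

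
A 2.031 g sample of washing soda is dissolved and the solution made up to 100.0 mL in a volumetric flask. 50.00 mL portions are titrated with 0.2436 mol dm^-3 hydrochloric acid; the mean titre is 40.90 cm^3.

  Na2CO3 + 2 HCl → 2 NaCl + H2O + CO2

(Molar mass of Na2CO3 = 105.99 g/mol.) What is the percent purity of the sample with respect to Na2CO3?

n(HCl) per titration = 0.04090 × 0.2436 = 9.963 × 10^-3 mol
From the 1:2 ratio, n(Na2CO3) in each aliquot = 1/2 × 9.963 × 10^-3 = 4.982 × 10^-3 mol
n(Na2CO3) in the whole flask = 4.982 × 10^-3 × 100.0/50.00 = 9.963 × 10^-3 mol
mass of Na2CO3 = 9.963 × 10^-3 × 105.99 = 1.056 g
% Na2CO3 = 1.056 / 2.031 × 100 = 51.99 %

51.99 %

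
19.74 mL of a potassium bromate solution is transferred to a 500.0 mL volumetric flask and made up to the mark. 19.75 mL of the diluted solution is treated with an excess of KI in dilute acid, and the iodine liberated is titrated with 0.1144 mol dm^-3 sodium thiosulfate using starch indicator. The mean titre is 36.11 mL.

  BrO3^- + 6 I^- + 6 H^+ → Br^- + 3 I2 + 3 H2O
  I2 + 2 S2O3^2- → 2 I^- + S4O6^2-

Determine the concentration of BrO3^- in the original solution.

n(S2O3^2-) = 0.03611 × 0.1144 = 4.131 × 10^-3 mol
n(I2) = n(S2O3^2-)/2 = 2.065 × 10^-3 mol
From the 1:3 ratio, n(BrO3^-) in the aliquot = 1/3 × 2.065 × 10^-3 = 6.885 × 10^-4 mol
[BrO3^-]_dilute = 6.885 × 10^-4 / 0.01975 = 0.03486 mol/L
[BrO3^-]_original = 0.03486 × 500.0/19.74 = 0.8830 mol/L

0.8830 mol/L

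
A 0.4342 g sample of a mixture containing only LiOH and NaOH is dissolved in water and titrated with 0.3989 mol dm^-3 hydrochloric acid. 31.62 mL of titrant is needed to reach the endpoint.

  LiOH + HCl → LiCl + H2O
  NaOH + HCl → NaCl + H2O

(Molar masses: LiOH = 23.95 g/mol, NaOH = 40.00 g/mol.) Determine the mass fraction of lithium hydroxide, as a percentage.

24.17 %

n(HCl) = 0.03162 × 0.3989 = 0.01261 mol
Let x = n(LiOH), y = n(NaOH).
Titrant: 1x + 1y = 0.01261;  mass: 23.95x + 40.00y = 0.4342
Solving, x = 4.382 × 10^-3 mol, y = 8.231 × 10^-3 mol
mass of LiOH = 4.382 × 10^-3 × 23.95 = 0.1049 g
% LiOH = 0.1049 / 0.4342 × 100 = 24.17 %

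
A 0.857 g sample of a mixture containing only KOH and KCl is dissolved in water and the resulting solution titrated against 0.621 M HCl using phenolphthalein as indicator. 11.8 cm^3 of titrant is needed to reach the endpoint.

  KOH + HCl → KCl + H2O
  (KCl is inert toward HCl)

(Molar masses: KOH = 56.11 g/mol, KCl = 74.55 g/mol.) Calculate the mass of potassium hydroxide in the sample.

n(HCl) = 0.0118 × 0.621 = 7.33 × 10^-3 mol
Let x = n(KOH), y = n(KCl).
Titrant: 1x = 7.33 × 10^-3;  mass: 56.11x + 74.55y = 0.857
Solving, x = 7.33 × 10^-3 mol, y = 5.98 × 10^-3 mol
mass of KOH = 7.33 × 10^-3 × 56.11 = 0.411 g

0.411 g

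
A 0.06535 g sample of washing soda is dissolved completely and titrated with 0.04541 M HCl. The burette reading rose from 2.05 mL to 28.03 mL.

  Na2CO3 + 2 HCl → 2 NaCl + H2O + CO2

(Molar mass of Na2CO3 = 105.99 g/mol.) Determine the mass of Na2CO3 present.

0.06252 g

n(HCl) = 0.02598 L × 0.04541 mol/L = 1.180 × 10^-3 mol
From the 1:2 ratio, n(Na2CO3) = 1/2 × 1.180 × 10^-3 = 5.899 × 10^-4 mol
mass of Na2CO3 = 5.899 × 10^-4 × 105.99 g/mol = 0.06252 g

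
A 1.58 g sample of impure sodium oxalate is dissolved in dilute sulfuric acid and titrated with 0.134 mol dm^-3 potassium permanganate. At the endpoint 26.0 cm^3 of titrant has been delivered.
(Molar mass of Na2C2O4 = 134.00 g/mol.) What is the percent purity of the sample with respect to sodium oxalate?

73.9 %

2 MnO4^- + 5 C2O4^2- + 16 H^+ → 2 Mn^2+ + 10 CO2 + 8 H2O
n(KMnO4) = 0.0260 L × 0.134 mol/L = 3.48 × 10^-3 mol
From the 5:2 ratio, n(Na2C2O4) = 5/2 × 3.48 × 10^-3 = 8.71 × 10^-3 mol
mass of Na2C2O4 = 8.71 × 10^-3 × 134.00 g/mol = 1.17 g
% Na2C2O4 = 1.17 / 1.58 × 100 = 73.9 %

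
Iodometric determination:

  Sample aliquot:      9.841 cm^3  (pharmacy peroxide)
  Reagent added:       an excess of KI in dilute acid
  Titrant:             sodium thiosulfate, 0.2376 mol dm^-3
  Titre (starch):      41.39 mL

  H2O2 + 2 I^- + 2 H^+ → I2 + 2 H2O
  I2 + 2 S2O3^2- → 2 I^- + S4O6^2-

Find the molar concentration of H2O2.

n(S2O3^2-) = 0.04139 × 0.2376 = 9.834 × 10^-3 mol
n(I2) = n(S2O3^2-)/2 = 4.917 × 10^-3 mol
n(H2O2) in the aliquot = 4.917 × 10^-3 mol (1:1 ratio)
[H2O2] = 4.917 × 10^-3 / 0.009841 = 0.4997 mol/L

0.4997 mol/L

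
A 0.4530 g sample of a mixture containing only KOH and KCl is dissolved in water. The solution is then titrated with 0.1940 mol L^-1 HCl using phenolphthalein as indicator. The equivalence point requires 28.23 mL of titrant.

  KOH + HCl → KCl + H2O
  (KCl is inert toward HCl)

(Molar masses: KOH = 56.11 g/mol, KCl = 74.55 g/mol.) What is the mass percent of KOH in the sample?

n(HCl) = 0.02823 × 0.1940 = 5.477 × 10^-3 mol
Let x = n(KOH), y = n(KCl).
Titrant: 1x = 5.477 × 10^-3;  mass: 56.11x + 74.55y = 0.4530
Solving, x = 5.477 × 10^-3 mol, y = 1.954 × 10^-3 mol
mass of KOH = 5.477 × 10^-3 × 56.11 = 0.3073 g
% KOH = 0.3073 / 0.4530 × 100 = 67.84 %

67.84 %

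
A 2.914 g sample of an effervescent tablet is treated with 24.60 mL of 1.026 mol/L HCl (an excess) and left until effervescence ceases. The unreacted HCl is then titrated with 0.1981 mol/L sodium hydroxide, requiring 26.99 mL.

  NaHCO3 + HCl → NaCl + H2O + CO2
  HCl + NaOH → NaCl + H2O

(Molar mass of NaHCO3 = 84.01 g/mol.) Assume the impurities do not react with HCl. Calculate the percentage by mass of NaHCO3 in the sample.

n(HCl) added = 0.02460 × 1.026 = 0.02524 mol
n(NaOH) used in back-titration = 0.02699 × 0.1981 = 5.347 × 10^-3 mol
n(HCl) left over = 5.347 × 10^-3 mol (1:1 ratio)
n(HCl) consumed by analyte = 0.02524 − 5.347 × 10^-3 = 0.01989 mol
n(NaHCO3) = 0.01989 mol (1:1 ratio)
mass of NaHCO3 = 0.01989 × 84.01 = 1.671 g
% NaHCO3 = 1.671 / 2.914 × 100 = 57.35 %

57.35 %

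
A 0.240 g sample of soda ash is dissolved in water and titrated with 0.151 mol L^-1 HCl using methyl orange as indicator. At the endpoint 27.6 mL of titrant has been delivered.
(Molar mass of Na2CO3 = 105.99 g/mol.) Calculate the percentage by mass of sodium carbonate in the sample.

Na2CO3 + 2 HCl → 2 NaCl + H2O + CO2
n(HCl) = 0.0276 L × 0.151 mol/L = 4.17 × 10^-3 mol
From the 1:2 ratio, n(Na2CO3) = 1/2 × 4.17 × 10^-3 = 2.08 × 10^-3 mol
mass of Na2CO3 = 2.08 × 10^-3 × 105.99 g/mol = 0.221 g
% Na2CO3 = 0.221 / 0.240 × 100 = 92.0 %

92.0 %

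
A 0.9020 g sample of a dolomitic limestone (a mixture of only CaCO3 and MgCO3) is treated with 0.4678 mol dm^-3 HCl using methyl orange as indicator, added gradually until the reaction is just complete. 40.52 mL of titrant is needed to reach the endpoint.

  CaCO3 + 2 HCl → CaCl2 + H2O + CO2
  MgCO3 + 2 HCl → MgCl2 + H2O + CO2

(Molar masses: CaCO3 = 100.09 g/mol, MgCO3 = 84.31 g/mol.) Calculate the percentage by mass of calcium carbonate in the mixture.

72.39 %

n(HCl) = 0.04052 × 0.4678 = 0.01896 mol
Let x = n(CaCO3), y = n(MgCO3).
Titrant: 2x + 2y = 0.01896;  mass: 100.09x + 84.31y = 0.9020
Solving, x = 6.524 × 10^-3 mol, y = 2.954 × 10^-3 mol
mass of CaCO3 = 6.524 × 10^-3 × 100.09 = 0.6529 g
% CaCO3 = 0.6529 / 0.9020 × 100 = 72.39 %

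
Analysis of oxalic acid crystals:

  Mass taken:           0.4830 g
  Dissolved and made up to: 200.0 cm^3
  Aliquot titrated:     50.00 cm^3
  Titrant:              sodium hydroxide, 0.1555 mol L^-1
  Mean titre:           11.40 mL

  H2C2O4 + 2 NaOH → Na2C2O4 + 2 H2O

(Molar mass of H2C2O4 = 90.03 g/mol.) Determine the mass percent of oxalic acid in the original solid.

n(NaOH) per titration = 0.01140 × 0.1555 = 1.773 × 10^-3 mol
From the 1:2 ratio, n(H2C2O4) in each aliquot = 1/2 × 1.773 × 10^-3 = 8.863 × 10^-4 mol
n(H2C2O4) in the whole flask = 8.863 × 10^-4 × 200.0/50.00 = 3.545 × 10^-3 mol
mass of H2C2O4 = 3.545 × 10^-3 × 90.03 = 0.3192 g
% H2C2O4 = 0.3192 / 0.4830 × 100 = 66.09 %

66.09 %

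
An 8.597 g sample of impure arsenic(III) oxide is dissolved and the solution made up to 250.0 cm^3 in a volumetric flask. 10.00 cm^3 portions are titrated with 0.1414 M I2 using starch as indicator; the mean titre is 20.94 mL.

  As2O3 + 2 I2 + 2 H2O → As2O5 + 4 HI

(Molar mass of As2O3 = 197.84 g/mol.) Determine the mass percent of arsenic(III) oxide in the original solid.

85.17 %

n(I2) per titration = 0.02094 × 0.1414 = 2.961 × 10^-3 mol
From the 1:2 ratio, n(As2O3) in each aliquot = 1/2 × 2.961 × 10^-3 = 1.480 × 10^-3 mol
n(As2O3) in the whole flask = 1.480 × 10^-3 × 250.0/10.00 = 0.03701 mol
mass of As2O3 = 0.03701 × 197.84 = 7.322 g
% As2O3 = 7.322 / 8.597 × 100 = 85.17 %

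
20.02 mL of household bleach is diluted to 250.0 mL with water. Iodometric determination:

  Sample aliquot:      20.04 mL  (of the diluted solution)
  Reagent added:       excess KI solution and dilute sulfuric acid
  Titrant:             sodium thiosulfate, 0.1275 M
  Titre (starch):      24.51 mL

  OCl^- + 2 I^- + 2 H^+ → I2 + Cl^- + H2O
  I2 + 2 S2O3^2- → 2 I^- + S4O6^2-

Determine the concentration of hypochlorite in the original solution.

n(S2O3^2-) = 0.02451 × 0.1275 = 3.125 × 10^-3 mol
n(I2) = n(S2O3^2-)/2 = 1.563 × 10^-3 mol
n(OCl^-) in the aliquot = 1.563 × 10^-3 mol (1:1 ratio)
[OCl^-]_dilute = 1.563 × 10^-3 / 0.02004 = 0.07797 mol/L
[OCl^-]_original = 0.07797 × 250.0/20.02 = 0.9736 mol/L

0.9736 M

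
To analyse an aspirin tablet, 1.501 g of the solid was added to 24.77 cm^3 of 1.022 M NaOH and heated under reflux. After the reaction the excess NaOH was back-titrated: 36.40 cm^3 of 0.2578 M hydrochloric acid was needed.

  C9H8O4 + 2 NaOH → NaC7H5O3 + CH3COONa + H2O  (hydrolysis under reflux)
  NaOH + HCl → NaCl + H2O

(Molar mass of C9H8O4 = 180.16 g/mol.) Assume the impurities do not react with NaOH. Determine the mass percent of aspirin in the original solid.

95.61 %

n(NaOH) added = 0.02477 × 1.022 = 0.02531 mol
n(HCl) used in back-titration = 0.03640 × 0.2578 = 9.384 × 10^-3 mol
n(NaOH) left over = 9.384 × 10^-3 mol (1:1 ratio)
n(NaOH) consumed by analyte = 0.02531 − 9.384 × 10^-3 = 0.01593 mol
From the 1:2 ratio, n(C9H8O4) = 1/2 × 0.01593 = 7.966 × 10^-3 mol
mass of C9H8O4 = 7.966 × 10^-3 × 180.16 = 1.435 g
% C9H8O4 = 1.435 / 1.501 × 100 = 95.61 %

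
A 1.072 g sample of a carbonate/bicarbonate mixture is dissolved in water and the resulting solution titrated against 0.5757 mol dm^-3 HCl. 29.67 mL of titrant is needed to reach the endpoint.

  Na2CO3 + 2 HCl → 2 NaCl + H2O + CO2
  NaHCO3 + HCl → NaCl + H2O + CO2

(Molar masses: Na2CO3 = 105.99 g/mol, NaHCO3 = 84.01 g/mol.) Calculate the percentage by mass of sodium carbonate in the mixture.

n(HCl) = 0.02967 × 0.5757 = 0.01708 mol
Let x = n(Na2CO3), y = n(NaHCO3).
Titrant: 2x + 1y = 0.01708;  mass: 105.99x + 84.01y = 1.072
Solving, x = 5.852 × 10^-3 mol, y = 5.378 × 10^-3 mol
mass of Na2CO3 = 5.852 × 10^-3 × 105.99 = 0.6202 g
% Na2CO3 = 0.6202 / 1.072 × 100 = 57.86 %

57.86 %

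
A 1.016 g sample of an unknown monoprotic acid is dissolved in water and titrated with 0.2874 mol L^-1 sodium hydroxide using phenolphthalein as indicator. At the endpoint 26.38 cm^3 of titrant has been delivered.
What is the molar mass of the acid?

134.0 g/mol

n(NaOH) = 0.02638 L × 0.2874 mol/L = 7.582 × 10^-3 mol
n(HA) = 7.582 × 10^-3 mol (1:1 ratio)
M = m / n = 1.016 g / 7.582 × 10^-3 mol = 134.0 g/mol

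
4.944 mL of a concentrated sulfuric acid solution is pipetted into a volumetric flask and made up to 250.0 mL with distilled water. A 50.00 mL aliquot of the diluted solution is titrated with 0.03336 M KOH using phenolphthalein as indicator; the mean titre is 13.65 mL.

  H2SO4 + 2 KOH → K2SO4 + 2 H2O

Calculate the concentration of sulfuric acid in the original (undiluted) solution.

n(KOH) = 0.01365 × 0.03336 = 4.554 × 10^-4 mol
From the 1:2 ratio, n(H2SO4) in the aliquot = 1/2 × 4.554 × 10^-4 = 2.277 × 10^-4 mol
[H2SO4]_dilute = 2.277 × 10^-4 / 0.05000 = 0.004554 mol/L
Dilution factor = 250.0 / 4.944 = 50.57
[H2SO4]_stock = 0.004554 × 50.57 = 0.2303 mol/L

0.2303 M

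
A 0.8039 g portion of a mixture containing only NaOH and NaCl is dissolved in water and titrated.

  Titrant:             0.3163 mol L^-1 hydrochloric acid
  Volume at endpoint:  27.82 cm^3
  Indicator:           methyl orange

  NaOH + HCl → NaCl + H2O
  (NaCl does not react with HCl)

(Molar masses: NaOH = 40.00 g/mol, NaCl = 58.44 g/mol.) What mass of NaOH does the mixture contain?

n(HCl) = 0.02782 × 0.3163 = 8.799 × 10^-3 mol
Let x = n(NaOH), y = n(NaCl).
Titrant: 1x = 8.799 × 10^-3;  mass: 40.00x + 58.44y = 0.8039
Solving, x = 8.799 × 10^-3 mol, y = 7.733 × 10^-3 mol
mass of NaOH = 8.799 × 10^-3 × 40.00 = 0.3520 g

0.3520 g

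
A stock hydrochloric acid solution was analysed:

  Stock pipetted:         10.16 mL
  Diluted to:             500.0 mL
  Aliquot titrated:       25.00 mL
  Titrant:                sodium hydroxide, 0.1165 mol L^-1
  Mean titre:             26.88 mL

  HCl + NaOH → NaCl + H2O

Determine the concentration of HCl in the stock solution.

n(NaOH) = 0.02688 × 0.1165 = 3.132 × 10^-3 mol
n(HCl) in the aliquot = 3.132 × 10^-3 mol (1:1 ratio)
[HCl]_dilute = 3.132 × 10^-3 / 0.02500 = 0.1253 mol/L
Dilution factor = 500.0 / 10.16 = 49.21
[HCl]_stock = 0.1253 × 49.21 = 6.164 mol/L

6.164 mol/L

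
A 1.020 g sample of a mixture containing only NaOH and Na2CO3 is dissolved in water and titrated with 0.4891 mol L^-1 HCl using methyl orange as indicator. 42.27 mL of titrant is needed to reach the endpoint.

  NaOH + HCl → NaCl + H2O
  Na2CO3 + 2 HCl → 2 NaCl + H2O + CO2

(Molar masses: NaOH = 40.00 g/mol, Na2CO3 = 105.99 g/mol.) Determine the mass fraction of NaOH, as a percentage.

n(HCl) = 0.04227 × 0.4891 = 0.02067 mol
Let x = n(NaOH), y = n(Na2CO3).
Titrant: 1x + 2y = 0.02067;  mass: 40.00x + 105.99y = 1.020
Solving, x = 5.820 × 10^-3 mol, y = 7.427 × 10^-3 mol
mass of NaOH = 5.820 × 10^-3 × 40.00 = 0.2328 g
% NaOH = 0.2328 / 1.020 × 100 = 22.82 %

22.82 %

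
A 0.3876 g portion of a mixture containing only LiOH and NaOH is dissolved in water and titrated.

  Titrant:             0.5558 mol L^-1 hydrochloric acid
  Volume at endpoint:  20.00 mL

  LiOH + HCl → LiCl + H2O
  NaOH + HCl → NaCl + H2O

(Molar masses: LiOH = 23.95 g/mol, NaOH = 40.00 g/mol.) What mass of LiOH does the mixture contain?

n(HCl) = 0.02000 × 0.5558 = 0.01112 mol
Let x = n(LiOH), y = n(NaOH).
Titrant: 1x + 1y = 0.01112;  mass: 23.95x + 40.00y = 0.3876
Solving, x = 3.554 × 10^-3 mol, y = 7.562 × 10^-3 mol
mass of LiOH = 3.554 × 10^-3 × 23.95 = 0.08512 g

0.08512 g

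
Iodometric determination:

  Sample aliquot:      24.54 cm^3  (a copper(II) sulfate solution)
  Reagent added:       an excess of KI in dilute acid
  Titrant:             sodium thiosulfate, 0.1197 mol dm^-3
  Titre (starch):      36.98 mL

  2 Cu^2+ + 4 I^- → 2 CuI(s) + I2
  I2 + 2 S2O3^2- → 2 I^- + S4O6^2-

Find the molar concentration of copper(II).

0.1804 mol/L

n(S2O3^2-) = 0.03698 × 0.1197 = 4.427 × 10^-3 mol
n(I2) = n(S2O3^2-)/2 = 2.213 × 10^-3 mol
From the 2:1 ratio, n(Cu2+) in the aliquot = 2/1 × 2.213 × 10^-3 = 4.427 × 10^-3 mol
[Cu2+] = 4.427 × 10^-3 / 0.02454 = 0.1804 mol/L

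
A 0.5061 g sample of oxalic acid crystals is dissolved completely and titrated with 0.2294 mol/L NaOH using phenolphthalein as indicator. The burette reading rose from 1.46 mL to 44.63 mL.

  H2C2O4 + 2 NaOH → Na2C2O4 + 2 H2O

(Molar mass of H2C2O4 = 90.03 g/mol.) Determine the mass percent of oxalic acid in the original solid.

n(NaOH) = 0.04317 L × 0.2294 mol/L = 9.903 × 10^-3 mol
From the 1:2 ratio, n(H2C2O4) = 1/2 × 9.903 × 10^-3 = 4.952 × 10^-3 mol
mass of H2C2O4 = 4.952 × 10^-3 × 90.03 g/mol = 0.4458 g
% H2C2O4 = 0.4458 / 0.5061 × 100 = 88.08 %

88.08 %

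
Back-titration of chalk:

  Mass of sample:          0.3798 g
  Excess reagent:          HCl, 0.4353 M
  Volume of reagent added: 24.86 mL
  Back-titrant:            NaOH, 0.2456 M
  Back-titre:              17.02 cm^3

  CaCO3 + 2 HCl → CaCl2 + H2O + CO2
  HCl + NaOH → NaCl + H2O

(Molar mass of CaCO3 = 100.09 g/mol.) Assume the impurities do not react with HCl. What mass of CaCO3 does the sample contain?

n(HCl) added = 0.02486 × 0.4353 = 0.01082 mol
n(NaOH) used in back-titration = 0.01702 × 0.2456 = 4.180 × 10^-3 mol
n(HCl) left over = 4.180 × 10^-3 mol (1:1 ratio)
n(HCl) consumed by analyte = 0.01082 − 4.180 × 10^-3 = 6.641 × 10^-3 mol
From the 1:2 ratio, n(CaCO3) = 1/2 × 6.641 × 10^-3 = 3.321 × 10^-3 mol
mass of CaCO3 = 3.321 × 10^-3 × 100.09 = 0.3324 g

0.3324 g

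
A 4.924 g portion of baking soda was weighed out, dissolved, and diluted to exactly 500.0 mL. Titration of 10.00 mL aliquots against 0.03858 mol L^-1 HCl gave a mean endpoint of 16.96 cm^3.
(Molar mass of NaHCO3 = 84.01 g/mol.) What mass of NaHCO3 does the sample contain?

NaHCO3 + HCl → NaCl + H2O + CO2
n(HCl) per titration = 0.01696 × 0.03858 = 6.543 × 10^-4 mol
n(NaHCO3) in each aliquot = 6.543 × 10^-4 mol (1:1 ratio)
n(NaHCO3) in the whole flask = 6.543 × 10^-4 × 500.0/10.00 = 0.03272 mol
mass of NaHCO3 = 0.03272 × 84.01 = 2.748 g

2.748 g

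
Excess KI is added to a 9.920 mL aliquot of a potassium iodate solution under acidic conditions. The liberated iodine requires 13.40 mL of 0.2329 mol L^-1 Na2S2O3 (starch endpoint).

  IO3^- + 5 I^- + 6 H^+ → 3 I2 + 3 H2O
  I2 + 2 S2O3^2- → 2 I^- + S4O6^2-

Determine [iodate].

0.05243 mol/L

n(S2O3^2-) = 0.01340 × 0.2329 = 3.121 × 10^-3 mol
n(I2) = n(S2O3^2-)/2 = 1.560 × 10^-3 mol
From the 1:3 ratio, n(IO3^-) in the aliquot = 1/3 × 1.560 × 10^-3 = 5.201 × 10^-4 mol
[IO3^-] = 5.201 × 10^-4 / 0.009920 = 0.05243 mol/L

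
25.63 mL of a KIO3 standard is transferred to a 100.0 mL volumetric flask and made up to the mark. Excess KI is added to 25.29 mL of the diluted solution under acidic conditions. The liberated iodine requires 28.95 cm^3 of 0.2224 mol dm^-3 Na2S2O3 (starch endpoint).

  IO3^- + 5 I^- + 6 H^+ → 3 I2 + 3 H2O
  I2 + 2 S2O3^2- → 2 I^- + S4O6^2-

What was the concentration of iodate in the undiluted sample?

n(S2O3^2-) = 0.02895 × 0.2224 = 6.438 × 10^-3 mol
n(I2) = n(S2O3^2-)/2 = 3.219 × 10^-3 mol
From the 1:3 ratio, n(IO3^-) in the aliquot = 1/3 × 3.219 × 10^-3 = 1.073 × 10^-3 mol
[IO3^-]_dilute = 1.073 × 10^-3 / 0.02529 = 0.04243 mol/L
[IO3^-]_original = 0.04243 × 100.0/25.63 = 0.1656 mol/L

0.1656 mol/L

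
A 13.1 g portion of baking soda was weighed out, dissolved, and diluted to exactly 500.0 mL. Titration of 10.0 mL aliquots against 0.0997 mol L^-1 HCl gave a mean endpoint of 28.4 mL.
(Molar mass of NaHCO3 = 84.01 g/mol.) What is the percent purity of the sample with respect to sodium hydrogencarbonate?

90.8 %

NaHCO3 + HCl → NaCl + H2O + CO2
n(HCl) per titration = 0.0284 × 0.0997 = 2.83 × 10^-3 mol
n(NaHCO3) in each aliquot = 2.83 × 10^-3 mol (1:1 ratio)
n(NaHCO3) in the whole flask = 2.83 × 10^-3 × 500.0/10.0 = 0.142 mol
mass of NaHCO3 = 0.142 × 84.01 = 11.9 g
% NaHCO3 = 11.9 / 13.1 × 100 = 90.8 %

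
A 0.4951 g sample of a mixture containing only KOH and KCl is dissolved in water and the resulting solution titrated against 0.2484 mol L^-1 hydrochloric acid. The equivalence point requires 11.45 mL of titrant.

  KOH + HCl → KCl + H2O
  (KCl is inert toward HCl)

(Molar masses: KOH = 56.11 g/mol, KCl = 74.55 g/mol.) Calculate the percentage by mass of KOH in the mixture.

n(HCl) = 0.01145 × 0.2484 = 2.844 × 10^-3 mol
Let x = n(KOH), y = n(KCl).
Titrant: 1x = 2.844 × 10^-3;  mass: 56.11x + 74.55y = 0.4951
Solving, x = 2.844 × 10^-3 mol, y = 4.501 × 10^-3 mol
mass of KOH = 2.844 × 10^-3 × 56.11 = 0.1596 g
% KOH = 0.1596 / 0.4951 × 100 = 32.23 %

32.23 %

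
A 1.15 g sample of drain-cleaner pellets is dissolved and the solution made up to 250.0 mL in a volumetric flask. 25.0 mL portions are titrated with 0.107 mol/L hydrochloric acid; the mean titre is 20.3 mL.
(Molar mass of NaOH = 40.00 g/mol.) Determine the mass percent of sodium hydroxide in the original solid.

75.6 %

NaOH + HCl → NaCl + H2O
n(HCl) per titration = 0.0203 × 0.107 = 2.17 × 10^-3 mol
n(NaOH) in each aliquot = 2.17 × 10^-3 mol (1:1 ratio)
n(NaOH) in the whole flask = 2.17 × 10^-3 × 250.0/25.0 = 0.0217 mol
mass of NaOH = 0.0217 × 40.00 = 0.869 g
% NaOH = 0.869 / 1.15 × 100 = 75.6 %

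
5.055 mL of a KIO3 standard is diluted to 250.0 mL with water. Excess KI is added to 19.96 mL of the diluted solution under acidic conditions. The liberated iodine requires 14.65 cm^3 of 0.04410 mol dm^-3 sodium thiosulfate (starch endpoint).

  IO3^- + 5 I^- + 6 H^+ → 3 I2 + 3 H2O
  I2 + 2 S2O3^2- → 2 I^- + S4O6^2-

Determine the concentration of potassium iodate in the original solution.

0.2668 mol/L

n(S2O3^2-) = 0.01465 × 0.04410 = 6.461 × 10^-4 mol
n(I2) = n(S2O3^2-)/2 = 3.230 × 10^-4 mol
From the 1:3 ratio, n(IO3^-) in the aliquot = 1/3 × 3.230 × 10^-4 = 1.077 × 10^-4 mol
[IO3^-]_dilute = 1.077 × 10^-4 / 0.01996 = 0.005395 mol/L
[IO3^-]_original = 0.005395 × 250.0/5.055 = 0.2668 mol/L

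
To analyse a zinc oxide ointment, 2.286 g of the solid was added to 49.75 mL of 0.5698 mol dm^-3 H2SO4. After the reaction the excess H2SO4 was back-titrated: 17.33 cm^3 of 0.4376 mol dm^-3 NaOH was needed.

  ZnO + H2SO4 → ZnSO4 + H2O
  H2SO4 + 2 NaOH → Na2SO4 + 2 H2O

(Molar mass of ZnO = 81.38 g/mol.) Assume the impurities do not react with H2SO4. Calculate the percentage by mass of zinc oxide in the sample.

87.42 %

n(H2SO4) added = 0.04975 × 0.5698 = 0.02835 mol
n(NaOH) used in back-titration = 0.01733 × 0.4376 = 7.584 × 10^-3 mol
From the 1:2 ratio, n(H2SO4) left over = 1/2 × 7.584 × 10^-3 = 3.792 × 10^-3 mol
n(H2SO4) consumed by analyte = 0.02835 − 3.792 × 10^-3 = 0.02456 mol
n(ZnO) = 0.02456 mol (1:1 ratio)
mass of ZnO = 0.02456 × 81.38 = 1.998 g
% ZnO = 1.998 / 2.286 × 100 = 87.42 %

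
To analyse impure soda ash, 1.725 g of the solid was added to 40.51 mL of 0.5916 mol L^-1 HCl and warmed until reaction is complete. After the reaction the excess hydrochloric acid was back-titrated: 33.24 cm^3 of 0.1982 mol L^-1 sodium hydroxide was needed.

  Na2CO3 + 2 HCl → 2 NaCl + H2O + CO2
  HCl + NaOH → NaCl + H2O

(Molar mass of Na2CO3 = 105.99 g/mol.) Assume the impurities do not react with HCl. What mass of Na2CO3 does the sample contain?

n(HCl) added = 0.04051 × 0.5916 = 0.02397 mol
n(NaOH) used in back-titration = 0.03324 × 0.1982 = 6.588 × 10^-3 mol
n(HCl) left over = 6.588 × 10^-3 mol (1:1 ratio)
n(HCl) consumed by analyte = 0.02397 − 6.588 × 10^-3 = 0.01738 mol
From the 1:2 ratio, n(Na2CO3) = 1/2 × 0.01738 = 8.689 × 10^-3 mol
mass of Na2CO3 = 8.689 × 10^-3 × 105.99 = 0.9209 g

0.9209 g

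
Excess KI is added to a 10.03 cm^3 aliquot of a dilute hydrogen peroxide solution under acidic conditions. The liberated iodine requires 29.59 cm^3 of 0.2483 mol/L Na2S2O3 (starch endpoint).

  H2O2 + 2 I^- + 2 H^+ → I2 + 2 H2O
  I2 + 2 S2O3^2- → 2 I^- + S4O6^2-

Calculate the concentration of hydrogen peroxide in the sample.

0.3663 mol/L

n(S2O3^2-) = 0.02959 × 0.2483 = 7.347 × 10^-3 mol
n(I2) = n(S2O3^2-)/2 = 3.674 × 10^-3 mol
n(H2O2) in the aliquot = 3.674 × 10^-3 mol (1:1 ratio)
[H2O2] = 3.674 × 10^-3 / 0.01003 = 0.3663 mol/L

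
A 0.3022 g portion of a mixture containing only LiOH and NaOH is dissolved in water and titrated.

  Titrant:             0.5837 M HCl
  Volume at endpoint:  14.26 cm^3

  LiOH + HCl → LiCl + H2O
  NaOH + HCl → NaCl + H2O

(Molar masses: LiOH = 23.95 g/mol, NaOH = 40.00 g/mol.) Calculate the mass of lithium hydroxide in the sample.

n(HCl) = 0.01426 × 0.5837 = 8.324 × 10^-3 mol
Let x = n(LiOH), y = n(NaOH).
Titrant: 1x + 1y = 8.324 × 10^-3;  mass: 23.95x + 40.00y = 0.3022
Solving, x = 1.915 × 10^-3 mol, y = 6.408 × 10^-3 mol
mass of LiOH = 1.915 × 10^-3 × 23.95 = 0.04587 g

0.04587 g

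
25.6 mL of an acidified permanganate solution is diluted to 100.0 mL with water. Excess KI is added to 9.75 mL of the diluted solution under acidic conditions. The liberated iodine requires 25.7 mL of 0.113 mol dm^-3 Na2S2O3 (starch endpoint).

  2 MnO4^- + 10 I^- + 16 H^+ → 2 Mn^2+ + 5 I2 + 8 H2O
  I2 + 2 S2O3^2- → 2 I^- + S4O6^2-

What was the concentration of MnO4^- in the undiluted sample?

n(S2O3^2-) = 0.0257 × 0.113 = 2.90 × 10^-3 mol
n(I2) = n(S2O3^2-)/2 = 1.45 × 10^-3 mol
From the 2:5 ratio, n(MnO4^-) in the aliquot = 2/5 × 1.45 × 10^-3 = 5.81 × 10^-4 mol
[MnO4^-]_dilute = 5.81 × 10^-4 / 0.00975 = 0.0596 mol/L
[MnO4^-]_original = 0.0596 × 100.0/25.6 = 0.233 mol/L

0.233 mol/L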